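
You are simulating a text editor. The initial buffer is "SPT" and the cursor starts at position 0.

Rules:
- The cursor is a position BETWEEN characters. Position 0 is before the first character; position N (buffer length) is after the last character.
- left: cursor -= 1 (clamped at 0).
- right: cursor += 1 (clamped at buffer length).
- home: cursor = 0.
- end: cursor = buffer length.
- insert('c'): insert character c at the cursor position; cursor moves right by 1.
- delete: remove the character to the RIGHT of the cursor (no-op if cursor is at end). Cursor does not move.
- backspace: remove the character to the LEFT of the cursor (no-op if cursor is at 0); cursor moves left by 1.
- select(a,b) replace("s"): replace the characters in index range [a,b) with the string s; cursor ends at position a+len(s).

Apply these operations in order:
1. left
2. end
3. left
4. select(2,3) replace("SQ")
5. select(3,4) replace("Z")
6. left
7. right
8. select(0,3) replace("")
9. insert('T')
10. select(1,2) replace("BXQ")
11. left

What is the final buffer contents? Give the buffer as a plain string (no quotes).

After op 1 (left): buf='SPT' cursor=0
After op 2 (end): buf='SPT' cursor=3
After op 3 (left): buf='SPT' cursor=2
After op 4 (select(2,3) replace("SQ")): buf='SPSQ' cursor=4
After op 5 (select(3,4) replace("Z")): buf='SPSZ' cursor=4
After op 6 (left): buf='SPSZ' cursor=3
After op 7 (right): buf='SPSZ' cursor=4
After op 8 (select(0,3) replace("")): buf='Z' cursor=0
After op 9 (insert('T')): buf='TZ' cursor=1
After op 10 (select(1,2) replace("BXQ")): buf='TBXQ' cursor=4
After op 11 (left): buf='TBXQ' cursor=3

Answer: TBXQ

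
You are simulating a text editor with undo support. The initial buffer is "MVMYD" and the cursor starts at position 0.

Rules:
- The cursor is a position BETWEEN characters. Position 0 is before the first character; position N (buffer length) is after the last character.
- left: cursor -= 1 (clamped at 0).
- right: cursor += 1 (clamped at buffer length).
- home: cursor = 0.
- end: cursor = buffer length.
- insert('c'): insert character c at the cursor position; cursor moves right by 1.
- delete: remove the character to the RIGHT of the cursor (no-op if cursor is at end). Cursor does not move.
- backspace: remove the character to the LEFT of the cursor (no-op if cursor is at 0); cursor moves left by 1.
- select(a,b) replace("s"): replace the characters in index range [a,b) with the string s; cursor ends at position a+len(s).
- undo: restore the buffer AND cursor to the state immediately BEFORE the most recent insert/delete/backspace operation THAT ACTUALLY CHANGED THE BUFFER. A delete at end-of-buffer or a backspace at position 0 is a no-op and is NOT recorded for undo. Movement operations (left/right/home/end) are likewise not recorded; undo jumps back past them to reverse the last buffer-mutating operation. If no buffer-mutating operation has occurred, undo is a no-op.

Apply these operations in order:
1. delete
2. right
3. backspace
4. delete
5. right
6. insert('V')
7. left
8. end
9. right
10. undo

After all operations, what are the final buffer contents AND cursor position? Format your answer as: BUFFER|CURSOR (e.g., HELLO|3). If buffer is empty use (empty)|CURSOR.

Answer: YD|1

Derivation:
After op 1 (delete): buf='VMYD' cursor=0
After op 2 (right): buf='VMYD' cursor=1
After op 3 (backspace): buf='MYD' cursor=0
After op 4 (delete): buf='YD' cursor=0
After op 5 (right): buf='YD' cursor=1
After op 6 (insert('V')): buf='YVD' cursor=2
After op 7 (left): buf='YVD' cursor=1
After op 8 (end): buf='YVD' cursor=3
After op 9 (right): buf='YVD' cursor=3
After op 10 (undo): buf='YD' cursor=1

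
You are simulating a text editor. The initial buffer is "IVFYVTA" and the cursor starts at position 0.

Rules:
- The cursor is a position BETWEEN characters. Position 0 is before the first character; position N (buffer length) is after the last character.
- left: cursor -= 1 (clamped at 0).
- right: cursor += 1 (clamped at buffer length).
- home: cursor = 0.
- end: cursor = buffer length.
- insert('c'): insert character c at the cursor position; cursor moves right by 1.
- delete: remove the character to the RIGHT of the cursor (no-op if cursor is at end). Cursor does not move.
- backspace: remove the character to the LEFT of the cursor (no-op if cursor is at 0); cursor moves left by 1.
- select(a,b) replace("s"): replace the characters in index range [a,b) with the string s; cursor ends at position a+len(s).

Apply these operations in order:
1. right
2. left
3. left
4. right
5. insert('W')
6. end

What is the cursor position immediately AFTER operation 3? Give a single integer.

After op 1 (right): buf='IVFYVTA' cursor=1
After op 2 (left): buf='IVFYVTA' cursor=0
After op 3 (left): buf='IVFYVTA' cursor=0

Answer: 0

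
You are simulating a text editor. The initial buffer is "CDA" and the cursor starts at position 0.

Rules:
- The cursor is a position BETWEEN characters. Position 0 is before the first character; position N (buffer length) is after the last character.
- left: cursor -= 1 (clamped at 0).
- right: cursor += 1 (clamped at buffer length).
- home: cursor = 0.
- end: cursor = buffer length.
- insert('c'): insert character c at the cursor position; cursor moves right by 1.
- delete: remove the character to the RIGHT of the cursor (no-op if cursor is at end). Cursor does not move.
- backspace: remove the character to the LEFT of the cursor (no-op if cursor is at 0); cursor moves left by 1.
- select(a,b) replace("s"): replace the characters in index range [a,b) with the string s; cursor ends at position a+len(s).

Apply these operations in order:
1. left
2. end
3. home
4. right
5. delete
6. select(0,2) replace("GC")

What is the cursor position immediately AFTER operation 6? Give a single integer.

Answer: 2

Derivation:
After op 1 (left): buf='CDA' cursor=0
After op 2 (end): buf='CDA' cursor=3
After op 3 (home): buf='CDA' cursor=0
After op 4 (right): buf='CDA' cursor=1
After op 5 (delete): buf='CA' cursor=1
After op 6 (select(0,2) replace("GC")): buf='GC' cursor=2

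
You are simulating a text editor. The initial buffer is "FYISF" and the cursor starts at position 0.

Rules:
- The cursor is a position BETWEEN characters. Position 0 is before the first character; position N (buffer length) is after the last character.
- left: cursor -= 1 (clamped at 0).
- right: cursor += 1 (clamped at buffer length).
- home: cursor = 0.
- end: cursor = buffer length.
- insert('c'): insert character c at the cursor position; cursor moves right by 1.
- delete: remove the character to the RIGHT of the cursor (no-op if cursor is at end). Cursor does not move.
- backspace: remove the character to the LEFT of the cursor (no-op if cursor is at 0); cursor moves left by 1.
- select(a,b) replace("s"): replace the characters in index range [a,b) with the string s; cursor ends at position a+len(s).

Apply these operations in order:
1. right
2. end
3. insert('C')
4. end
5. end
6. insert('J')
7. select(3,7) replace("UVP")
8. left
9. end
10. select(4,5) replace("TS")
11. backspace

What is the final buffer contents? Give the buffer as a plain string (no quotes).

Answer: FYIUTP

Derivation:
After op 1 (right): buf='FYISF' cursor=1
After op 2 (end): buf='FYISF' cursor=5
After op 3 (insert('C')): buf='FYISFC' cursor=6
After op 4 (end): buf='FYISFC' cursor=6
After op 5 (end): buf='FYISFC' cursor=6
After op 6 (insert('J')): buf='FYISFCJ' cursor=7
After op 7 (select(3,7) replace("UVP")): buf='FYIUVP' cursor=6
After op 8 (left): buf='FYIUVP' cursor=5
After op 9 (end): buf='FYIUVP' cursor=6
After op 10 (select(4,5) replace("TS")): buf='FYIUTSP' cursor=6
After op 11 (backspace): buf='FYIUTP' cursor=5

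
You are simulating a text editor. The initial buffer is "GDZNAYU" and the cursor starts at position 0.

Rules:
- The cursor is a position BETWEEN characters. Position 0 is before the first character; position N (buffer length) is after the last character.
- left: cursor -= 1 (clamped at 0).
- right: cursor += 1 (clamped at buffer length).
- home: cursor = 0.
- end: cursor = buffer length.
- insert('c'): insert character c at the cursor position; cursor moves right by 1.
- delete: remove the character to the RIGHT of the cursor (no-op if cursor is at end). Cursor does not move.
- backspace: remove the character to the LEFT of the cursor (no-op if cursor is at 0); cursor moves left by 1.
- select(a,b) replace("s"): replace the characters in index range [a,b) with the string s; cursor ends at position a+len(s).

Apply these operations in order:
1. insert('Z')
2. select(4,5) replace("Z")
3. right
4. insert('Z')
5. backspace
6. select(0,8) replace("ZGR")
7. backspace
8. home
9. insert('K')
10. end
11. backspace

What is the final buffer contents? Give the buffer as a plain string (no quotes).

After op 1 (insert('Z')): buf='ZGDZNAYU' cursor=1
After op 2 (select(4,5) replace("Z")): buf='ZGDZZAYU' cursor=5
After op 3 (right): buf='ZGDZZAYU' cursor=6
After op 4 (insert('Z')): buf='ZGDZZAZYU' cursor=7
After op 5 (backspace): buf='ZGDZZAYU' cursor=6
After op 6 (select(0,8) replace("ZGR")): buf='ZGR' cursor=3
After op 7 (backspace): buf='ZG' cursor=2
After op 8 (home): buf='ZG' cursor=0
After op 9 (insert('K')): buf='KZG' cursor=1
After op 10 (end): buf='KZG' cursor=3
After op 11 (backspace): buf='KZ' cursor=2

Answer: KZ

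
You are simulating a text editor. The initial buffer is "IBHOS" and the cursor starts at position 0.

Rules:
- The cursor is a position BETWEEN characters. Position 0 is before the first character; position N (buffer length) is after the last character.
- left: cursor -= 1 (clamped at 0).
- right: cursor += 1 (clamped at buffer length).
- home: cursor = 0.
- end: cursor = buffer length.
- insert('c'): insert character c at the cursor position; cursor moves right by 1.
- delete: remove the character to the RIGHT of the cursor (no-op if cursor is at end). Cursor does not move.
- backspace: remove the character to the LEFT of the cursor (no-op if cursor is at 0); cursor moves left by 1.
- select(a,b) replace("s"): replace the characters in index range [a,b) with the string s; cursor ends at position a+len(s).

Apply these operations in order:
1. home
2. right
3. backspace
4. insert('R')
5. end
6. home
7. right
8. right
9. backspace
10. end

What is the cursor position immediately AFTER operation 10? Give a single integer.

Answer: 4

Derivation:
After op 1 (home): buf='IBHOS' cursor=0
After op 2 (right): buf='IBHOS' cursor=1
After op 3 (backspace): buf='BHOS' cursor=0
After op 4 (insert('R')): buf='RBHOS' cursor=1
After op 5 (end): buf='RBHOS' cursor=5
After op 6 (home): buf='RBHOS' cursor=0
After op 7 (right): buf='RBHOS' cursor=1
After op 8 (right): buf='RBHOS' cursor=2
After op 9 (backspace): buf='RHOS' cursor=1
After op 10 (end): buf='RHOS' cursor=4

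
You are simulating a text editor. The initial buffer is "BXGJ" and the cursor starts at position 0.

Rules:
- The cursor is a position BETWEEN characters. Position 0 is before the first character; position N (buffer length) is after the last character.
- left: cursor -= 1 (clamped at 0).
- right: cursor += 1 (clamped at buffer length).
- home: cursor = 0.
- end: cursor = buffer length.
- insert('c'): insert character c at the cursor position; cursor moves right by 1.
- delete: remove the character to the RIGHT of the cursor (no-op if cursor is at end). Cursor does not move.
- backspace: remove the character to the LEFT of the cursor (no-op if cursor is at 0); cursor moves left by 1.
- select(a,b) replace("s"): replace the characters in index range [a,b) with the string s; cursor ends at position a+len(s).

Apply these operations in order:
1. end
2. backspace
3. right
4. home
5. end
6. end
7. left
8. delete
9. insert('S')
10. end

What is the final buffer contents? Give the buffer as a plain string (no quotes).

After op 1 (end): buf='BXGJ' cursor=4
After op 2 (backspace): buf='BXG' cursor=3
After op 3 (right): buf='BXG' cursor=3
After op 4 (home): buf='BXG' cursor=0
After op 5 (end): buf='BXG' cursor=3
After op 6 (end): buf='BXG' cursor=3
After op 7 (left): buf='BXG' cursor=2
After op 8 (delete): buf='BX' cursor=2
After op 9 (insert('S')): buf='BXS' cursor=3
After op 10 (end): buf='BXS' cursor=3

Answer: BXS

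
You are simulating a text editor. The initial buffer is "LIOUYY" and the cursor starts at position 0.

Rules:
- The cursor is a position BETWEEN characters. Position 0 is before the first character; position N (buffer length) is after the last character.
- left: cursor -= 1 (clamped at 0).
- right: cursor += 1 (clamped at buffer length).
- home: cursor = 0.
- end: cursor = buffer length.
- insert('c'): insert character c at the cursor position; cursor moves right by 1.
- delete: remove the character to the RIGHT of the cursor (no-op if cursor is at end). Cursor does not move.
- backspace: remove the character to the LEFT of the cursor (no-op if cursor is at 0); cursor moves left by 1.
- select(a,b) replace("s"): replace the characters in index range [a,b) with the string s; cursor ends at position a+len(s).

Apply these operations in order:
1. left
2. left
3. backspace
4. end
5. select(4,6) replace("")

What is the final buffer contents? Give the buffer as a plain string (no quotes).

Answer: LIOU

Derivation:
After op 1 (left): buf='LIOUYY' cursor=0
After op 2 (left): buf='LIOUYY' cursor=0
After op 3 (backspace): buf='LIOUYY' cursor=0
After op 4 (end): buf='LIOUYY' cursor=6
After op 5 (select(4,6) replace("")): buf='LIOU' cursor=4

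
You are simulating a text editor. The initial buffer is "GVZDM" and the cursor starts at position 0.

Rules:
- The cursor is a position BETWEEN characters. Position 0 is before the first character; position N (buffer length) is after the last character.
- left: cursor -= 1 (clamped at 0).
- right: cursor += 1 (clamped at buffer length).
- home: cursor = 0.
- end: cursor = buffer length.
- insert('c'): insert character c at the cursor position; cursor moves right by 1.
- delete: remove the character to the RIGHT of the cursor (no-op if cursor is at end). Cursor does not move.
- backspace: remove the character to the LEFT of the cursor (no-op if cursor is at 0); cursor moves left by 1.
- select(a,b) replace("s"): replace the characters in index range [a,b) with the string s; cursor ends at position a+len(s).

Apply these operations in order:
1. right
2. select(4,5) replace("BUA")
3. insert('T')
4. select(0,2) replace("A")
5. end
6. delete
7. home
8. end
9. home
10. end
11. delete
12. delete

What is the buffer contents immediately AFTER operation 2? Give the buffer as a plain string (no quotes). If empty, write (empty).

After op 1 (right): buf='GVZDM' cursor=1
After op 2 (select(4,5) replace("BUA")): buf='GVZDBUA' cursor=7

Answer: GVZDBUA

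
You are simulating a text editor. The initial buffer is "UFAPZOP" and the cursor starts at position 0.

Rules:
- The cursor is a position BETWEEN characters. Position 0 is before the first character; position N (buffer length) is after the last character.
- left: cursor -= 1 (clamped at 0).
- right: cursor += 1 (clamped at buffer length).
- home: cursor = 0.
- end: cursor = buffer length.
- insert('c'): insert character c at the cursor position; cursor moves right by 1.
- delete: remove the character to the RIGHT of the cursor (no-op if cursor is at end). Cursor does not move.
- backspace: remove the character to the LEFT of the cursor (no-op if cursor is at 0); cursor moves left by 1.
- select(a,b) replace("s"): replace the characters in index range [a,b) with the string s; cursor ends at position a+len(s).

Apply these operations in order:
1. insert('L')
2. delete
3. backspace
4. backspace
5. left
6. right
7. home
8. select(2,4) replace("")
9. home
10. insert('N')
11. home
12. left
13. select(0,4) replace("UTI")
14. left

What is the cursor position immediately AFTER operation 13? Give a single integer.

Answer: 3

Derivation:
After op 1 (insert('L')): buf='LUFAPZOP' cursor=1
After op 2 (delete): buf='LFAPZOP' cursor=1
After op 3 (backspace): buf='FAPZOP' cursor=0
After op 4 (backspace): buf='FAPZOP' cursor=0
After op 5 (left): buf='FAPZOP' cursor=0
After op 6 (right): buf='FAPZOP' cursor=1
After op 7 (home): buf='FAPZOP' cursor=0
After op 8 (select(2,4) replace("")): buf='FAOP' cursor=2
After op 9 (home): buf='FAOP' cursor=0
After op 10 (insert('N')): buf='NFAOP' cursor=1
After op 11 (home): buf='NFAOP' cursor=0
After op 12 (left): buf='NFAOP' cursor=0
After op 13 (select(0,4) replace("UTI")): buf='UTIP' cursor=3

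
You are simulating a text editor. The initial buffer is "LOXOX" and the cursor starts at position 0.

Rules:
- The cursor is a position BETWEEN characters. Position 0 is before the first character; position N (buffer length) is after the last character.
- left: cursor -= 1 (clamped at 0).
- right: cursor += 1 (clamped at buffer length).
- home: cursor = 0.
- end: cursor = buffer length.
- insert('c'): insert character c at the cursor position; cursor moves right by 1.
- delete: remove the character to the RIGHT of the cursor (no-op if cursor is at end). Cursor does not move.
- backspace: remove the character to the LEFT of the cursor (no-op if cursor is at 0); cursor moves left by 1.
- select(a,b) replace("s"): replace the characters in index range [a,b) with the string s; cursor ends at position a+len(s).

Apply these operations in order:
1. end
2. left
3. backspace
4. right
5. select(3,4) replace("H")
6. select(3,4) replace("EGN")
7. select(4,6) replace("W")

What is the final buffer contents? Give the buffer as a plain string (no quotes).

Answer: LOXEW

Derivation:
After op 1 (end): buf='LOXOX' cursor=5
After op 2 (left): buf='LOXOX' cursor=4
After op 3 (backspace): buf='LOXX' cursor=3
After op 4 (right): buf='LOXX' cursor=4
After op 5 (select(3,4) replace("H")): buf='LOXH' cursor=4
After op 6 (select(3,4) replace("EGN")): buf='LOXEGN' cursor=6
After op 7 (select(4,6) replace("W")): buf='LOXEW' cursor=5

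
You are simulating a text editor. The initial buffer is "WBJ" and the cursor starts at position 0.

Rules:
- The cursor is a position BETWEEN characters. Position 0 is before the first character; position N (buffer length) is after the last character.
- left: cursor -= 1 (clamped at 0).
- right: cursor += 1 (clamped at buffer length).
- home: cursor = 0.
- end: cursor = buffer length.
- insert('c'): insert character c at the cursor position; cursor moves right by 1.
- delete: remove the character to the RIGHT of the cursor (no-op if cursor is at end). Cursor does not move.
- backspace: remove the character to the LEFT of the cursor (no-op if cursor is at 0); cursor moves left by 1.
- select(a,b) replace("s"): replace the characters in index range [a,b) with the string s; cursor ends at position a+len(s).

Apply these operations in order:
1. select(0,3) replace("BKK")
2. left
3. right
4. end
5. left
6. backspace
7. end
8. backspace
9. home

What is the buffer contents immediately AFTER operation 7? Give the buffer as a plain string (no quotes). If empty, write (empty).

After op 1 (select(0,3) replace("BKK")): buf='BKK' cursor=3
After op 2 (left): buf='BKK' cursor=2
After op 3 (right): buf='BKK' cursor=3
After op 4 (end): buf='BKK' cursor=3
After op 5 (left): buf='BKK' cursor=2
After op 6 (backspace): buf='BK' cursor=1
After op 7 (end): buf='BK' cursor=2

Answer: BK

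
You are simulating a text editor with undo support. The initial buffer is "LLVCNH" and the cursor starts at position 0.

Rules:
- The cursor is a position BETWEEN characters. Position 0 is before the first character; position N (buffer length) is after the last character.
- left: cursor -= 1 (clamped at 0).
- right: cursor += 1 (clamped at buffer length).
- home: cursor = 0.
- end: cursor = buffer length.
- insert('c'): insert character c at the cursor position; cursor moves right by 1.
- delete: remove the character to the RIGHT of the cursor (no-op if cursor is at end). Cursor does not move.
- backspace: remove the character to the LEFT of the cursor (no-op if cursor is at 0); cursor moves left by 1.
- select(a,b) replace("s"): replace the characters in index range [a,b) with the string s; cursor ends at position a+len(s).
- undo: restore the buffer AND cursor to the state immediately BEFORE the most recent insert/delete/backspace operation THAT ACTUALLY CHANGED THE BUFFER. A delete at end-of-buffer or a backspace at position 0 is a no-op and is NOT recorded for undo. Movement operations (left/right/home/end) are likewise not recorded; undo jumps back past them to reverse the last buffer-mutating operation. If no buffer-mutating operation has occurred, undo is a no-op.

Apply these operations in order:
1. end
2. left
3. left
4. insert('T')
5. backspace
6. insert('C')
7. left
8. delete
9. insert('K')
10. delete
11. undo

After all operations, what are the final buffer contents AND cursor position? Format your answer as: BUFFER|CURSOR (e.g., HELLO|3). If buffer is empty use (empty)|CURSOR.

Answer: LLVCKNH|5

Derivation:
After op 1 (end): buf='LLVCNH' cursor=6
After op 2 (left): buf='LLVCNH' cursor=5
After op 3 (left): buf='LLVCNH' cursor=4
After op 4 (insert('T')): buf='LLVCTNH' cursor=5
After op 5 (backspace): buf='LLVCNH' cursor=4
After op 6 (insert('C')): buf='LLVCCNH' cursor=5
After op 7 (left): buf='LLVCCNH' cursor=4
After op 8 (delete): buf='LLVCNH' cursor=4
After op 9 (insert('K')): buf='LLVCKNH' cursor=5
After op 10 (delete): buf='LLVCKH' cursor=5
After op 11 (undo): buf='LLVCKNH' cursor=5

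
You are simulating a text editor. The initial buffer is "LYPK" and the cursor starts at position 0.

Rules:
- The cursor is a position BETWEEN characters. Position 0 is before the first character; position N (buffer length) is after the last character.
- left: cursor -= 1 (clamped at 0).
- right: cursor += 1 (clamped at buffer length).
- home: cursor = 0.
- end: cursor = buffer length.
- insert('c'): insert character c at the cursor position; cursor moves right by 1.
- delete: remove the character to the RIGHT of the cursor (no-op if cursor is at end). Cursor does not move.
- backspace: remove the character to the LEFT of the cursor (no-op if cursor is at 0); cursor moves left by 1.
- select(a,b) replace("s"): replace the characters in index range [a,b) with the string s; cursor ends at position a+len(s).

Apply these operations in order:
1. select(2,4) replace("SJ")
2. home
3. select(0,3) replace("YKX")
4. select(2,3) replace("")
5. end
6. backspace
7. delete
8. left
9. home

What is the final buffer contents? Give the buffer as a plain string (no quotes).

Answer: YK

Derivation:
After op 1 (select(2,4) replace("SJ")): buf='LYSJ' cursor=4
After op 2 (home): buf='LYSJ' cursor=0
After op 3 (select(0,3) replace("YKX")): buf='YKXJ' cursor=3
After op 4 (select(2,3) replace("")): buf='YKJ' cursor=2
After op 5 (end): buf='YKJ' cursor=3
After op 6 (backspace): buf='YK' cursor=2
After op 7 (delete): buf='YK' cursor=2
After op 8 (left): buf='YK' cursor=1
After op 9 (home): buf='YK' cursor=0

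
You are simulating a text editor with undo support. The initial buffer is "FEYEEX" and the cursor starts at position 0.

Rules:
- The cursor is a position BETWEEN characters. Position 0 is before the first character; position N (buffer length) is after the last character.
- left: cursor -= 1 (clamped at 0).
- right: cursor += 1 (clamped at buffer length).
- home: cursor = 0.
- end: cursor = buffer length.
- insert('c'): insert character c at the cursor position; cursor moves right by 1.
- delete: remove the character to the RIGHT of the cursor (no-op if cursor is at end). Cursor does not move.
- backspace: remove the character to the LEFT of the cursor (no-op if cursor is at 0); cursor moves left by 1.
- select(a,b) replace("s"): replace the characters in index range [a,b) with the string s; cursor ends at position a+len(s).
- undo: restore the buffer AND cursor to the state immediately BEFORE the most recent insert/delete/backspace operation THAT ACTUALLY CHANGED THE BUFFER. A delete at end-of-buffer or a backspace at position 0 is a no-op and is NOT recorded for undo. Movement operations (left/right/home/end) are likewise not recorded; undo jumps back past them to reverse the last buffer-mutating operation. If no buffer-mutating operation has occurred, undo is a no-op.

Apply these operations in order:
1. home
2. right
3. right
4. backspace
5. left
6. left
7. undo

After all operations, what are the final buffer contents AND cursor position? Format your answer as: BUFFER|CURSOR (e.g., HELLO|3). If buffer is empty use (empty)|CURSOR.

Answer: FEYEEX|2

Derivation:
After op 1 (home): buf='FEYEEX' cursor=0
After op 2 (right): buf='FEYEEX' cursor=1
After op 3 (right): buf='FEYEEX' cursor=2
After op 4 (backspace): buf='FYEEX' cursor=1
After op 5 (left): buf='FYEEX' cursor=0
After op 6 (left): buf='FYEEX' cursor=0
After op 7 (undo): buf='FEYEEX' cursor=2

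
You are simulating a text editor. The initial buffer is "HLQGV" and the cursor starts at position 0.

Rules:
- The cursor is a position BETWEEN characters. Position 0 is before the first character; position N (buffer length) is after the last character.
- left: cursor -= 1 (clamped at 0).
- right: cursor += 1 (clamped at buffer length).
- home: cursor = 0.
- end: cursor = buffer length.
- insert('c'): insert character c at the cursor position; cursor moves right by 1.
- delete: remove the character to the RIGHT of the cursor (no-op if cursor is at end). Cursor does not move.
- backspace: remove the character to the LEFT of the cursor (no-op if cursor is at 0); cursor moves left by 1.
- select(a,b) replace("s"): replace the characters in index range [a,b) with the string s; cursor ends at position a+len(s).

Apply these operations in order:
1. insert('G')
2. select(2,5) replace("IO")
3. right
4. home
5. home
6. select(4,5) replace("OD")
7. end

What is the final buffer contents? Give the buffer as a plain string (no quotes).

Answer: GHIOOD

Derivation:
After op 1 (insert('G')): buf='GHLQGV' cursor=1
After op 2 (select(2,5) replace("IO")): buf='GHIOV' cursor=4
After op 3 (right): buf='GHIOV' cursor=5
After op 4 (home): buf='GHIOV' cursor=0
After op 5 (home): buf='GHIOV' cursor=0
After op 6 (select(4,5) replace("OD")): buf='GHIOOD' cursor=6
After op 7 (end): buf='GHIOOD' cursor=6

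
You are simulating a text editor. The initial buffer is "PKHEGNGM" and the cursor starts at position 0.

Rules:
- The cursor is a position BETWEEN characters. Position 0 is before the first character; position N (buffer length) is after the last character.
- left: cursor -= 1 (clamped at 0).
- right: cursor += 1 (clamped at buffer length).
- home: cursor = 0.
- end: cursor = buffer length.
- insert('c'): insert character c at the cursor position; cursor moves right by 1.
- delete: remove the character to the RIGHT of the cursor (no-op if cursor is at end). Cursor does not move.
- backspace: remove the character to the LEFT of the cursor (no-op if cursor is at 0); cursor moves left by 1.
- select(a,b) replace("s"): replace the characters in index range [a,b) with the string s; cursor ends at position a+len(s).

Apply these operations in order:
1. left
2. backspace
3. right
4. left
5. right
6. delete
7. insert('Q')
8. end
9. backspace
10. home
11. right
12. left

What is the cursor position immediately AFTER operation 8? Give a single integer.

After op 1 (left): buf='PKHEGNGM' cursor=0
After op 2 (backspace): buf='PKHEGNGM' cursor=0
After op 3 (right): buf='PKHEGNGM' cursor=1
After op 4 (left): buf='PKHEGNGM' cursor=0
After op 5 (right): buf='PKHEGNGM' cursor=1
After op 6 (delete): buf='PHEGNGM' cursor=1
After op 7 (insert('Q')): buf='PQHEGNGM' cursor=2
After op 8 (end): buf='PQHEGNGM' cursor=8

Answer: 8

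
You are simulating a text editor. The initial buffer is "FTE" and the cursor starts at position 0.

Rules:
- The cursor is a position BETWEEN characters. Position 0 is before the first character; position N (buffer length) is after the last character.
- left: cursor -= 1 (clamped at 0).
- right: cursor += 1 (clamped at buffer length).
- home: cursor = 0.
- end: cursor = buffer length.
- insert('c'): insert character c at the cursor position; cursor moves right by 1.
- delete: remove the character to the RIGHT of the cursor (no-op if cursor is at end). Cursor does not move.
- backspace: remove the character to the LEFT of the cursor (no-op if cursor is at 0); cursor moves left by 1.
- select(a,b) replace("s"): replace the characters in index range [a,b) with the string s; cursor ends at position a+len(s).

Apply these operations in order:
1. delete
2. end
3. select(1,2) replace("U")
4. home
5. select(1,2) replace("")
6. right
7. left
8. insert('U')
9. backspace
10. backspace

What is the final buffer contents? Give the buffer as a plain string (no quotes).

After op 1 (delete): buf='TE' cursor=0
After op 2 (end): buf='TE' cursor=2
After op 3 (select(1,2) replace("U")): buf='TU' cursor=2
After op 4 (home): buf='TU' cursor=0
After op 5 (select(1,2) replace("")): buf='T' cursor=1
After op 6 (right): buf='T' cursor=1
After op 7 (left): buf='T' cursor=0
After op 8 (insert('U')): buf='UT' cursor=1
After op 9 (backspace): buf='T' cursor=0
After op 10 (backspace): buf='T' cursor=0

Answer: T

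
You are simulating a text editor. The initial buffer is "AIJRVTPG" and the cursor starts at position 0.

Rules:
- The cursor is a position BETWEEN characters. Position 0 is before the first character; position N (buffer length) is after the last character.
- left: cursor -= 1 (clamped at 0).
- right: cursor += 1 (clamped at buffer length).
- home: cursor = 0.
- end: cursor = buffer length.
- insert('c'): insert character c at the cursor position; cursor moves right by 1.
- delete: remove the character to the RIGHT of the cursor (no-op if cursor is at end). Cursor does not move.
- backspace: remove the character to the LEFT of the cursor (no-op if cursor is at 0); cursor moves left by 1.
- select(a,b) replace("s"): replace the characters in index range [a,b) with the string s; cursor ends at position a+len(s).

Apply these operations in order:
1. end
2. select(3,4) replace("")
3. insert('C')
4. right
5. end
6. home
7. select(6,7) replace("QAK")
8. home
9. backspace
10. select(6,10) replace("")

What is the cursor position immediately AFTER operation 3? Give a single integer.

Answer: 4

Derivation:
After op 1 (end): buf='AIJRVTPG' cursor=8
After op 2 (select(3,4) replace("")): buf='AIJVTPG' cursor=3
After op 3 (insert('C')): buf='AIJCVTPG' cursor=4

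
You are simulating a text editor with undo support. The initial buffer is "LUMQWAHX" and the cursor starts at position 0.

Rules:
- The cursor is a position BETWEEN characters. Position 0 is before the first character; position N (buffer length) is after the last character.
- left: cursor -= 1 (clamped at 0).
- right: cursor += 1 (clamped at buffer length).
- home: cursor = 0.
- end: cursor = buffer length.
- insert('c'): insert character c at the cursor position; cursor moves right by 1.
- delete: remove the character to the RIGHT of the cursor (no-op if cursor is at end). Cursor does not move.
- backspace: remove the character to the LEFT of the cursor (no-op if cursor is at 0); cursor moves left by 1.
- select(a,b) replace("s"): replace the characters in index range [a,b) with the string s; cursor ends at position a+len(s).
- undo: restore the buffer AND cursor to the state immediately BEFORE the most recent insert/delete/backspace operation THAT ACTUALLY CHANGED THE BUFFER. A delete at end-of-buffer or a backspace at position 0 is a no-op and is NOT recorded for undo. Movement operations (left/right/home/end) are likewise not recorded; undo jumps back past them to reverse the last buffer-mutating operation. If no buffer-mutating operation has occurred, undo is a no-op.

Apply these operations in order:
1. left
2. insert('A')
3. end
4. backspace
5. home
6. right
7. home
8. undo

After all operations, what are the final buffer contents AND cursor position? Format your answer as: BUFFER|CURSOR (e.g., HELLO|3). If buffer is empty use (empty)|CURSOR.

After op 1 (left): buf='LUMQWAHX' cursor=0
After op 2 (insert('A')): buf='ALUMQWAHX' cursor=1
After op 3 (end): buf='ALUMQWAHX' cursor=9
After op 4 (backspace): buf='ALUMQWAH' cursor=8
After op 5 (home): buf='ALUMQWAH' cursor=0
After op 6 (right): buf='ALUMQWAH' cursor=1
After op 7 (home): buf='ALUMQWAH' cursor=0
After op 8 (undo): buf='ALUMQWAHX' cursor=9

Answer: ALUMQWAHX|9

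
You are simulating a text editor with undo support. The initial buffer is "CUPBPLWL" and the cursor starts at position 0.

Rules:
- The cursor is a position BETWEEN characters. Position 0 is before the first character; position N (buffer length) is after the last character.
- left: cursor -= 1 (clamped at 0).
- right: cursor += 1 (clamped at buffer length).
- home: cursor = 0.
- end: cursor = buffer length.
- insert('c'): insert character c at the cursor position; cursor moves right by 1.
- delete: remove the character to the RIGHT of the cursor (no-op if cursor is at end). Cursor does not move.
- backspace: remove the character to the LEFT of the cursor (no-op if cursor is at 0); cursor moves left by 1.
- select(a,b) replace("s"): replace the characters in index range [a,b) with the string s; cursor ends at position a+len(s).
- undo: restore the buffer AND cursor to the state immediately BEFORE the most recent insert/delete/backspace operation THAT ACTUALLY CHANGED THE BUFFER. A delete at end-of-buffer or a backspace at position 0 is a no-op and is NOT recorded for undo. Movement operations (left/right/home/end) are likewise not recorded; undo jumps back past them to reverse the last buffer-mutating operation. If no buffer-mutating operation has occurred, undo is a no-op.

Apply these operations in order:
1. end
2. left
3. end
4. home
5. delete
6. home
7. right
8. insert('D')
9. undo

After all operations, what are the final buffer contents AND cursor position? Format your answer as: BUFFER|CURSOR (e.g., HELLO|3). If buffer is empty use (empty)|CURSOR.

Answer: UPBPLWL|1

Derivation:
After op 1 (end): buf='CUPBPLWL' cursor=8
After op 2 (left): buf='CUPBPLWL' cursor=7
After op 3 (end): buf='CUPBPLWL' cursor=8
After op 4 (home): buf='CUPBPLWL' cursor=0
After op 5 (delete): buf='UPBPLWL' cursor=0
After op 6 (home): buf='UPBPLWL' cursor=0
After op 7 (right): buf='UPBPLWL' cursor=1
After op 8 (insert('D')): buf='UDPBPLWL' cursor=2
After op 9 (undo): buf='UPBPLWL' cursor=1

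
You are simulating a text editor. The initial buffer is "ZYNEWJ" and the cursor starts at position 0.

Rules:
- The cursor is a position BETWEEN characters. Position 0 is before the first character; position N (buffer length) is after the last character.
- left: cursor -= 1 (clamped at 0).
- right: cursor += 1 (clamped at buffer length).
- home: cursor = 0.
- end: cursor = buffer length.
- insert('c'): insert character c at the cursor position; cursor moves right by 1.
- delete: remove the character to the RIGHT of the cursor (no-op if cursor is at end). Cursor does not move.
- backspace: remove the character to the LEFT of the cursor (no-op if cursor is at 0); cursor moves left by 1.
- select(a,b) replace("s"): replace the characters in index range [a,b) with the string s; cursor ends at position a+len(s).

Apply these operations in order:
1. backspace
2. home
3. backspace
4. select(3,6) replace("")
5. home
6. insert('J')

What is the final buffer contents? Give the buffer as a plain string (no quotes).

After op 1 (backspace): buf='ZYNEWJ' cursor=0
After op 2 (home): buf='ZYNEWJ' cursor=0
After op 3 (backspace): buf='ZYNEWJ' cursor=0
After op 4 (select(3,6) replace("")): buf='ZYN' cursor=3
After op 5 (home): buf='ZYN' cursor=0
After op 6 (insert('J')): buf='JZYN' cursor=1

Answer: JZYN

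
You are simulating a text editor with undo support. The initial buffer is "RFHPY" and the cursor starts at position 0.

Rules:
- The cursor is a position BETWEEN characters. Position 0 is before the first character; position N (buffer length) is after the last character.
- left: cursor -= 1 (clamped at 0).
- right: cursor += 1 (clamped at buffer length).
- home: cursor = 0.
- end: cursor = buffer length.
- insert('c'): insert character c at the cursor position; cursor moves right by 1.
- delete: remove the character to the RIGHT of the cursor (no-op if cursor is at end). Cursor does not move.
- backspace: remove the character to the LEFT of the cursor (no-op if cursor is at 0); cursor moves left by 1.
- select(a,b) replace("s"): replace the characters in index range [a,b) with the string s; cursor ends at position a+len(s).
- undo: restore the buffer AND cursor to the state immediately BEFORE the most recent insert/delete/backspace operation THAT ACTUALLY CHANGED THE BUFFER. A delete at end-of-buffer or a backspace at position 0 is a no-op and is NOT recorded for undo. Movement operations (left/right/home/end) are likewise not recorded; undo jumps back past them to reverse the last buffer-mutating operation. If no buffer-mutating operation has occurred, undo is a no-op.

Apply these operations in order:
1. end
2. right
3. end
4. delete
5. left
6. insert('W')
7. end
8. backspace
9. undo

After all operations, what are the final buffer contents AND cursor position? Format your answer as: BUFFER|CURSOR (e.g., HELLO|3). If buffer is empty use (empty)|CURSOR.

Answer: RFHPWY|6

Derivation:
After op 1 (end): buf='RFHPY' cursor=5
After op 2 (right): buf='RFHPY' cursor=5
After op 3 (end): buf='RFHPY' cursor=5
After op 4 (delete): buf='RFHPY' cursor=5
After op 5 (left): buf='RFHPY' cursor=4
After op 6 (insert('W')): buf='RFHPWY' cursor=5
After op 7 (end): buf='RFHPWY' cursor=6
After op 8 (backspace): buf='RFHPW' cursor=5
After op 9 (undo): buf='RFHPWY' cursor=6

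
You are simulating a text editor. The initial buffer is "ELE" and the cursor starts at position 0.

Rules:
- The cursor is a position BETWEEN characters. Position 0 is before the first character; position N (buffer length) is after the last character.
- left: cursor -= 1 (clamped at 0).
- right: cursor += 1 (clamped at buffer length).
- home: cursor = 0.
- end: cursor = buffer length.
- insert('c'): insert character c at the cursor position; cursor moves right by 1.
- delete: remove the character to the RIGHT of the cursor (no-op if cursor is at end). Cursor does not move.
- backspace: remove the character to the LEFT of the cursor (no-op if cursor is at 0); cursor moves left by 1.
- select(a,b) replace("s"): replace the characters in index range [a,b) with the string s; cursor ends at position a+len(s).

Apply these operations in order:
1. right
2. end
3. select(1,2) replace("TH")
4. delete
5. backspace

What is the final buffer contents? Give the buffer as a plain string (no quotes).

After op 1 (right): buf='ELE' cursor=1
After op 2 (end): buf='ELE' cursor=3
After op 3 (select(1,2) replace("TH")): buf='ETHE' cursor=3
After op 4 (delete): buf='ETH' cursor=3
After op 5 (backspace): buf='ET' cursor=2

Answer: ET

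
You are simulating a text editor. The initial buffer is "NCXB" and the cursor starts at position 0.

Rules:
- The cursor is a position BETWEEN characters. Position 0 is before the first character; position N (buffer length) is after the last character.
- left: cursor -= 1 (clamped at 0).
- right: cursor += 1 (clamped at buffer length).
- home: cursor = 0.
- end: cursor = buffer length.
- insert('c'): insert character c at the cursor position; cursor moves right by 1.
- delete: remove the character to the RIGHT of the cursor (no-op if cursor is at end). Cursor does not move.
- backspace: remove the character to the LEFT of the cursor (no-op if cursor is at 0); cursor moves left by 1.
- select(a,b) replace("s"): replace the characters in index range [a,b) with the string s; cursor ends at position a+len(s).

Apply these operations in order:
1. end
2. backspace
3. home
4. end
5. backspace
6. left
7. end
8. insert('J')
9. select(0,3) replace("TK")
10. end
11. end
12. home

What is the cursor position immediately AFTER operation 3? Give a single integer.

After op 1 (end): buf='NCXB' cursor=4
After op 2 (backspace): buf='NCX' cursor=3
After op 3 (home): buf='NCX' cursor=0

Answer: 0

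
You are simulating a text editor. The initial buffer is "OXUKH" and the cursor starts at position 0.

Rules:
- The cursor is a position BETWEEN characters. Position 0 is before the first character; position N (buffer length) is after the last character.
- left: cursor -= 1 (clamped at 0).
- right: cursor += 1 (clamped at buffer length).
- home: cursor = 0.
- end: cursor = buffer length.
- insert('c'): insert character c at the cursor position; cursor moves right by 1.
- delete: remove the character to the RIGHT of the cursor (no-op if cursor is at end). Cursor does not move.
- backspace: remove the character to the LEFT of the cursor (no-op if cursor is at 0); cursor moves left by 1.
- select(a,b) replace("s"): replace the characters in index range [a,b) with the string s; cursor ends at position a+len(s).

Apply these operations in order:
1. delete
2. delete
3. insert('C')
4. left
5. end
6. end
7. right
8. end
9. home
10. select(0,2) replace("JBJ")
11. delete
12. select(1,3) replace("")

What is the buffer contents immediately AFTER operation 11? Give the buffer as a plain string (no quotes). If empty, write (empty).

After op 1 (delete): buf='XUKH' cursor=0
After op 2 (delete): buf='UKH' cursor=0
After op 3 (insert('C')): buf='CUKH' cursor=1
After op 4 (left): buf='CUKH' cursor=0
After op 5 (end): buf='CUKH' cursor=4
After op 6 (end): buf='CUKH' cursor=4
After op 7 (right): buf='CUKH' cursor=4
After op 8 (end): buf='CUKH' cursor=4
After op 9 (home): buf='CUKH' cursor=0
After op 10 (select(0,2) replace("JBJ")): buf='JBJKH' cursor=3
After op 11 (delete): buf='JBJH' cursor=3

Answer: JBJH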